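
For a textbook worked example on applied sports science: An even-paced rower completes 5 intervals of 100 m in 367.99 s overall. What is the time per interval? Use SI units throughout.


Split time = total_time / n_laps = 367.99 / 5
Split time = 73.598 s per lap

73.598 s


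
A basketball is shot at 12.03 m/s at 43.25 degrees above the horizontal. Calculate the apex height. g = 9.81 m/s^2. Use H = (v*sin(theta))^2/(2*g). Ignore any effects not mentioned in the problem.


H = (v*sin(theta))^2 / (2*g)
vy = v*sin(theta) = 12.03 * sin(43.25 deg) = 8.2428 m/s
H = vy^2 / (2*g) = 67.943 / (2*9.81)
H = 67.943 / 19.62 = 3.4629 m

3.4629 m


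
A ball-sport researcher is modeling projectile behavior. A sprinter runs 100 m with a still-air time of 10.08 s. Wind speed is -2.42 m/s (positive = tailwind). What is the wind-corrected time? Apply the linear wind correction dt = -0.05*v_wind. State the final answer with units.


dt = -0.05 * v_wind = -0.05 * -2.42 = 0.121 s
t_corrected = t_still + dt = 10.08 + (0.121)
t_corrected = 10.201 s

10.201 s


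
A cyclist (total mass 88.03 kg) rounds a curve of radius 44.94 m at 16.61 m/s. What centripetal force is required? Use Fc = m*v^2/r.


Fc = m * v^2 / r
v^2 = 16.61^2 = 275.8921
Fc = 88.03 * 275.8921 / 44.94
Fc = 24286.7816 / 44.94 = 540.4268 N

540.4268 N


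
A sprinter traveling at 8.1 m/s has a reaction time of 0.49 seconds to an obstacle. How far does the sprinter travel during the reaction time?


d = v * t
d = 8.1 * 0.49
d = 3.969 m

3.969 m


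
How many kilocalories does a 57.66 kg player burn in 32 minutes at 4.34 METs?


kcal = MET * mass * time_hr
Convert time: 32 min = 0.5333 hr
kcal = 4.34 * 57.66 * 0.5333
kcal = 133.4637 kcal

133.4637 kcal


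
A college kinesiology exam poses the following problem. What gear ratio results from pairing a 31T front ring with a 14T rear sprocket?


GR = front_teeth / rear_teeth
GR = 31 / 14
GR = 2.2143

2.2143


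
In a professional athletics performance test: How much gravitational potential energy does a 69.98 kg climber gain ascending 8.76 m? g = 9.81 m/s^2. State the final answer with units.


PE = m * g * h
PE = 69.98 * 9.81 * 8.76
PE = 686.5038 * 8.76 = 6013.7733 J

6013.7733 J


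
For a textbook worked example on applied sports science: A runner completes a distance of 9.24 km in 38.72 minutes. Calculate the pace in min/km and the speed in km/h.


Pace = time / distance = 38.72 min / 9.24 km = 4.1905 min/km
Speed = distance / time_in_hours = 9.24 / 0.6453 hr
Speed = 14.3182 km/h

4.1905 min/km, 14.3182 km/h


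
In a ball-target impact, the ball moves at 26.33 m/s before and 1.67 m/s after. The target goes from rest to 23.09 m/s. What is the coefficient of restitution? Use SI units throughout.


e = (v2_after - v1_after) / (v1_before - v2_before)
Numerator = 23.09 - 1.67 = 21.42
Denominator = 26.33 - 0 = 26.33
e = 21.42 / 26.33 = 0.8135

0.8135


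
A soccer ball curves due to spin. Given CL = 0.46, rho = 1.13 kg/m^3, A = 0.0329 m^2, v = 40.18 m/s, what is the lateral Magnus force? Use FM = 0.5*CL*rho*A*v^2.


FM = 0.5 * CL * rho * A * v^2
FM = 0.5 * 0.46 * 1.13 * 0.0329 * 40.18^2
v^2 = 1614.4324
FM = 0.5 * 0.46 * 1.13 * 0.0329 * 1614.4324 = 13.8045 N

13.8045 N


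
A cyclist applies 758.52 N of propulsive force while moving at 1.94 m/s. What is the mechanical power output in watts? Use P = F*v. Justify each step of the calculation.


P = F * v
P = 758.52 * 1.94
P = 1471.5288 W

1471.5288 W


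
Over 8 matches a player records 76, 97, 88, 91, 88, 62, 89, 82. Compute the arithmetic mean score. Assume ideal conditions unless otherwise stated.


Average = sum / n
Sum = 673
Average = 673 / 8 = 84.125

84.125


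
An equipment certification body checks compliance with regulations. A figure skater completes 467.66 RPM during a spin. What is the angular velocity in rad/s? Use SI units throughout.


omega = RPM * 2 * pi / 60
omega = 467.66 * 2 * 3.14159 / 60
omega = 2938.3944 / 60 = 48.9732 rad/s

48.9732 rad/s


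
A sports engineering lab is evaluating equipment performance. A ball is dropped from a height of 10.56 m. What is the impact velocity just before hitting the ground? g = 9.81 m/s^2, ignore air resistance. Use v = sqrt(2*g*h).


v = sqrt(2 * g * h)
v = sqrt(2 * 9.81 * 10.56)
v = sqrt(207.1872) = 14.394 m/s

14.394 m/s


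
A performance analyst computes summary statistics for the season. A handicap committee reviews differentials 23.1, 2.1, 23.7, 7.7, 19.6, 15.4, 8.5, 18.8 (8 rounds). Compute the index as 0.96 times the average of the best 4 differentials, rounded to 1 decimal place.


All differentials: 23.1, 2.1, 23.7, 7.7, 19.6, 15.4, 8.5, 18.8
Sorted: 2.1, 7.7, 8.5, 15.4, 18.8, 19.6, 23.1, 23.7
Best 4: 2.1, 7.7, 8.5, 15.4
Average of best = 33.7 / 4 = 8.425
Raw index = 8.425 * 0.96 = 8.088
Handicap index = round(8.088, 1) = 8.1

8.1


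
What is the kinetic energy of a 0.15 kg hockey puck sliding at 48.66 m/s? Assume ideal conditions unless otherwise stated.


KE = 0.5 * m * v^2
KE = 0.5 * 0.15 * 48.66^2
KE = 0.5 * 0.15 * 2367.7956 = 177.5847 J

177.5847 J


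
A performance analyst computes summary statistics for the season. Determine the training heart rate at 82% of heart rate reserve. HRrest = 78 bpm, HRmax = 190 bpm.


Target = HRrest + pct*(HRmax - HRrest)
Heart rate reserve = HRmax - HRrest = 190 - 78 = 112 bpm
Fraction = 82% = 0.82
Target = 78 + 0.82 * 112
Target = 78 + 91.84 = 169.84 bpm

169.84 bpm


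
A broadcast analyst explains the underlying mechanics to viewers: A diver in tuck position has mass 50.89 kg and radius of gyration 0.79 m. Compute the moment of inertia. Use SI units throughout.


I = m * k^2
I = 50.89 * 0.79^2
I = 50.89 * 0.6241 = 31.7604 kg*m^2

31.7604 kg*m^2


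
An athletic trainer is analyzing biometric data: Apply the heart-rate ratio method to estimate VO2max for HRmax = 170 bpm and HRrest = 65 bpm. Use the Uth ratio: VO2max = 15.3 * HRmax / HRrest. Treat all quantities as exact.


VO2max = 15.3 * HRmax / HRrest
VO2max = 15.3 * 170 / 65
VO2max = 2601 / 65 = 40.0154 mL/kg/min

40.0154 mL/kg/min


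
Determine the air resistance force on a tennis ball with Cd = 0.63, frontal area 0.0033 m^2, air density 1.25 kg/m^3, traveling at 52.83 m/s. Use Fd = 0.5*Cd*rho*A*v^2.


Fd = 0.5 * Cd * rho * A * v^2
Fd = 0.5 * 0.63 * 1.25 * 0.0033 * 52.83^2
v^2 = 2791.0089
Fd = 0.5 * 0.63 * 1.25 * 0.0033 * 2791.0089 = 3.6266 N

3.6266 N


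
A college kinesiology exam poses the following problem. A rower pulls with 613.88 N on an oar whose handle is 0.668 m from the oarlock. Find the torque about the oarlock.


tau = F * d
tau = 613.88 * 0.668
tau = 410.0718 N*m

410.0718 N*m


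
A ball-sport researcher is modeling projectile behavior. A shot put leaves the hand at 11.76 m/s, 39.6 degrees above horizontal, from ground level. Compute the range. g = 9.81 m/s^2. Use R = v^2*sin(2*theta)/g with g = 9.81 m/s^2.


R = v^2 * sin(2*theta) / g
Convert angle to radians: theta = 39.6 deg = 0.6912 rad
sin(2*theta) = sin(1.3823) = 0.9823
R = 11.76^2 * 0.9823 / 9.81
R = 138.2976 * 0.9823 / 9.81 = 13.8479 m

13.8479 m


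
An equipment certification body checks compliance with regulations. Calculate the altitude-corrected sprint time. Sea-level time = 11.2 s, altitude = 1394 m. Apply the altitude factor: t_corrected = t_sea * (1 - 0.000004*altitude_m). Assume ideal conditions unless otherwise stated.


Correction factor = 1 - 0.000004 * 1394 = 0.994424
t_corrected = t_sea * factor = 11.2 * 0.994424
t_corrected = 11.1375 s

11.1375 s


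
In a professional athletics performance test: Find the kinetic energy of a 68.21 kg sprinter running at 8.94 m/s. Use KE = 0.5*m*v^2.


KE = 0.5 * m * v^2
KE = 0.5 * 68.21 * 8.94^2
KE = 0.5 * 68.21 * 79.9236 = 2725.7944 J

2725.7944 J


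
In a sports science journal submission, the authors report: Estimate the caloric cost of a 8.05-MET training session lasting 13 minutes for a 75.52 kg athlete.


kcal = MET * mass * time_hr
Convert time: 13 min = 0.2167 hr
kcal = 8.05 * 75.52 * 0.2167
kcal = 131.7195 kcal

131.7195 kcal


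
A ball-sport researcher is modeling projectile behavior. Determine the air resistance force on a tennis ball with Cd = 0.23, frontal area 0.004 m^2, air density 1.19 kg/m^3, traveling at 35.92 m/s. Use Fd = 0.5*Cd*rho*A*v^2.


Fd = 0.5 * Cd * rho * A * v^2
Fd = 0.5 * 0.23 * 1.19 * 0.004 * 35.92^2
v^2 = 1290.2464
Fd = 0.5 * 0.23 * 1.19 * 0.004 * 1290.2464 = 0.7063 N

0.7063 N


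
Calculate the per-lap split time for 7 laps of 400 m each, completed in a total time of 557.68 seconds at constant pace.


Split time = total_time / n_laps = 557.68 / 7
Split time = 79.6686 s per lap

79.6686 s


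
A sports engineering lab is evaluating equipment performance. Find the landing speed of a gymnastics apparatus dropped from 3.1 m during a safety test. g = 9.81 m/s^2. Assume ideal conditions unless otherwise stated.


v = sqrt(2 * g * h)
v = sqrt(2 * 9.81 * 3.1)
v = sqrt(60.822) = 7.7988 m/s

7.7988 m/s


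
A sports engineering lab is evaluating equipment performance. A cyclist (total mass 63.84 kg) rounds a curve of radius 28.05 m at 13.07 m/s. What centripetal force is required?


Fc = m * v^2 / r
v^2 = 13.07^2 = 170.8249
Fc = 63.84 * 170.8249 / 28.05
Fc = 10905.4616 / 28.05 = 388.7865 N

388.7865 N


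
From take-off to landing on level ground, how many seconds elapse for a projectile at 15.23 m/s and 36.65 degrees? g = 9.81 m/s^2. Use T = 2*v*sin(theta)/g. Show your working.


T = 2*v*sin(theta)/g
sin(theta) = sin(36.65 deg) = 0.5969
T = 2*15.23*0.5969 / 9.81
T = 18.1823 / 9.81 = 1.8534 s

1.8534 s


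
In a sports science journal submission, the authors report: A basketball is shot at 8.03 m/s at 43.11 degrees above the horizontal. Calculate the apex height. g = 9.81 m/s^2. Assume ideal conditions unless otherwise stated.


H = (v*sin(theta))^2 / (2*g)
vy = v*sin(theta) = 8.03 * sin(43.11 deg) = 5.4877 m/s
H = vy^2 / (2*g) = 30.115 / (2*9.81)
H = 30.115 / 19.62 = 1.5349 m

1.5349 m


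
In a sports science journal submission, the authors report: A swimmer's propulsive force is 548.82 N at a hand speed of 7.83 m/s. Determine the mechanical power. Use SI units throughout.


P = F * v
P = 548.82 * 7.83
P = 4297.2606 W

4297.2606 W


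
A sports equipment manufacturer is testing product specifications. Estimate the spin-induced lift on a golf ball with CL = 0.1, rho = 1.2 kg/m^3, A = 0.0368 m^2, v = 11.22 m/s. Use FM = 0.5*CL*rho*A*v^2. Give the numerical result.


FM = 0.5 * CL * rho * A * v^2
FM = 0.5 * 0.1 * 1.2 * 0.0368 * 11.22^2
v^2 = 125.8884
FM = 0.5 * 0.1 * 1.2 * 0.0368 * 125.8884 = 0.278 N

0.278 N


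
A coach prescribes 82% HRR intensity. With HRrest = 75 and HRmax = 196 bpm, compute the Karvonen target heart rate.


Target = HRrest + pct*(HRmax - HRrest)
Heart rate reserve = HRmax - HRrest = 196 - 75 = 121 bpm
Fraction = 82% = 0.82
Target = 75 + 0.82 * 121
Target = 75 + 99.22 = 174.22 bpm

174.22 bpm


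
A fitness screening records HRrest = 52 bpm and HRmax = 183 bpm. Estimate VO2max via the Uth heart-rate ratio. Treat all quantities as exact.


VO2max = 15.3 * HRmax / HRrest
VO2max = 15.3 * 183 / 52
VO2max = 2799.9 / 52 = 53.8442 mL/kg/min

53.8442 mL/kg/min


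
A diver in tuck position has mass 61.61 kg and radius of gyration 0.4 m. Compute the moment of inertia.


I = m * k^2
I = 61.61 * 0.4^2
I = 61.61 * 0.16 = 9.8576 kg*m^2

9.8576 kg*m^2


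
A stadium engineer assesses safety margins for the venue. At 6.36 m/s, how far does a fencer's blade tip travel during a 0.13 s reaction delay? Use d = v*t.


d = v * t
d = 6.36 * 0.13
d = 0.8268 m

0.8268 m


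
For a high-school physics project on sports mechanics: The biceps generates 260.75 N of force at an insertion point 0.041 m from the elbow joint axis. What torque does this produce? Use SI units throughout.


tau = F * d
tau = 260.75 * 0.041
tau = 10.6908 N*m

10.6908 N*m


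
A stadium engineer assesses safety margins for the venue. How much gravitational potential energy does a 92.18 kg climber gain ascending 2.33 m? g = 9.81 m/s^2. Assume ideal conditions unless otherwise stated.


PE = m * g * h
PE = 92.18 * 9.81 * 2.33
PE = 904.2858 * 2.33 = 2106.9859 J

2106.9859 J


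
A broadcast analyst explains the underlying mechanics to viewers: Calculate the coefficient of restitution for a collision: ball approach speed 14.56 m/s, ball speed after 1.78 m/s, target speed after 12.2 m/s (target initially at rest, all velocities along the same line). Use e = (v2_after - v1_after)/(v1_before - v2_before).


e = (v2_after - v1_after) / (v1_before - v2_before)
Numerator = 12.2 - 1.78 = 10.42
Denominator = 14.56 - 0 = 14.56
e = 10.42 / 14.56 = 0.7157

0.7157


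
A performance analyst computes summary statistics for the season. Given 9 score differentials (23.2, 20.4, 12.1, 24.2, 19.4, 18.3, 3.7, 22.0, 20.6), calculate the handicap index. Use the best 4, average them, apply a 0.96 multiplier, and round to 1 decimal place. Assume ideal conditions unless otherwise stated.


All differentials: 23.2, 20.4, 12.1, 24.2, 19.4, 18.3, 3.7, 22.0, 20.6
Sorted: 3.7, 12.1, 18.3, 19.4, 20.4, 20.6, 22.0, 23.2, 24.2
Best 4: 3.7, 12.1, 18.3, 19.4
Average of best = 53.5 / 4 = 13.375
Raw index = 13.375 * 0.96 = 12.84
Handicap index = round(12.84, 1) = 12.8

12.8


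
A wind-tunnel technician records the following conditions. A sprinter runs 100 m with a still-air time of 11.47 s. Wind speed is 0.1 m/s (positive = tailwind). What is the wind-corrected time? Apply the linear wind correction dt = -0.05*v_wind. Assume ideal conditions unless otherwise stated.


dt = -0.05 * v_wind = -0.05 * 0.1 = -0.005 s
t_corrected = t_still + dt = 11.47 + (-0.005)
t_corrected = 11.465 s

11.465 s


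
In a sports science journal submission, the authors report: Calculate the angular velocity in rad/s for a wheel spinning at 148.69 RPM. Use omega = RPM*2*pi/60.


omega = RPM * 2 * pi / 60
omega = 148.69 * 2 * 3.14159 / 60
omega = 934.2468 / 60 = 15.5708 rad/s

15.5708 rad/s


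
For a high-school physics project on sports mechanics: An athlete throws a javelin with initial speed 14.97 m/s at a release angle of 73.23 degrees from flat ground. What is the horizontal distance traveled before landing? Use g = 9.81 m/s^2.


R = v^2 * sin(2*theta) / g
Convert angle to radians: theta = 73.23 deg = 1.2781 rad
sin(2*theta) = sin(2.5562) = 0.5525
R = 14.97^2 * 0.5525 / 9.81
R = 224.1009 * 0.5525 / 9.81 = 12.6218 m

12.6218 m


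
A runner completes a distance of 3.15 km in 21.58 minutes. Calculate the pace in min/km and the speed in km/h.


Pace = time / distance = 21.58 min / 3.15 km = 6.8508 min/km
Speed = distance / time_in_hours = 3.15 / 0.3597 hr
Speed = 8.7581 km/h

6.8508 min/km, 8.7581 km/h


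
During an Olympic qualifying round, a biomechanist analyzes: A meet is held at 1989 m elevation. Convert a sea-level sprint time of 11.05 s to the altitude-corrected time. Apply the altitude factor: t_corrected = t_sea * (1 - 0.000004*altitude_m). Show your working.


Correction factor = 1 - 0.000004 * 1989 = 0.992044
t_corrected = t_sea * factor = 11.05 * 0.992044
t_corrected = 10.9621 s

10.9621 s


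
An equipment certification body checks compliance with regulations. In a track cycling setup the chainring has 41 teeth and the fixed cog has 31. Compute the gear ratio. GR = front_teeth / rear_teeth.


GR = front_teeth / rear_teeth
GR = 41 / 31
GR = 1.3226

1.3226


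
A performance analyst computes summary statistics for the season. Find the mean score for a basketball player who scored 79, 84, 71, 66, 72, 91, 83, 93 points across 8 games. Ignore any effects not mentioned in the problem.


Average = sum / n
Sum = 639
Average = 639 / 8 = 79.875

79.875


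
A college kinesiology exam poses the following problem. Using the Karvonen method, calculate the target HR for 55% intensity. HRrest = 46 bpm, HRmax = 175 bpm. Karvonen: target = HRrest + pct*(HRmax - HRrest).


Target = HRrest + pct*(HRmax - HRrest)
Heart rate reserve = HRmax - HRrest = 175 - 46 = 129 bpm
Fraction = 55% = 0.55
Target = 46 + 0.55 * 129
Target = 46 + 70.95 = 116.95 bpm

116.95 bpm


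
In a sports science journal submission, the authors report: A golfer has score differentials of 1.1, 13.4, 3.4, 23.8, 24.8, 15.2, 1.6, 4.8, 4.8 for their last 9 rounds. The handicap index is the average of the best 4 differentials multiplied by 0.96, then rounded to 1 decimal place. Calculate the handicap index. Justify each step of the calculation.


All differentials: 1.1, 13.4, 3.4, 23.8, 24.8, 15.2, 1.6, 4.8, 4.8
Sorted: 1.1, 1.6, 3.4, 4.8, 4.8, 13.4, 15.2, 23.8, 24.8
Best 4: 1.1, 1.6, 3.4, 4.8
Average of best = 10.9 / 4 = 2.725
Raw index = 2.725 * 0.96 = 2.616
Handicap index = round(2.616, 1) = 2.6

2.6


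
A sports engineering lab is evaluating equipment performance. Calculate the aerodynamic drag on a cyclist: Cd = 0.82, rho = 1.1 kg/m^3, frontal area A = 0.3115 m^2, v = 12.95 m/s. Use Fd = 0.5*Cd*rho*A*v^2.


Fd = 0.5 * Cd * rho * A * v^2
Fd = 0.5 * 0.82 * 1.1 * 0.3115 * 12.95^2
v^2 = 167.7025
Fd = 0.5 * 0.82 * 1.1 * 0.3115 * 167.7025 = 23.5599 N

23.5599 N


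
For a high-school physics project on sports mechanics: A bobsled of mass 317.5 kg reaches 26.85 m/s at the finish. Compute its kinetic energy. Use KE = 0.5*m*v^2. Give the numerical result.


KE = 0.5 * m * v^2
KE = 0.5 * 317.5 * 26.85^2
KE = 0.5 * 317.5 * 720.9225 = 114446.4469 J

114446.4469 J


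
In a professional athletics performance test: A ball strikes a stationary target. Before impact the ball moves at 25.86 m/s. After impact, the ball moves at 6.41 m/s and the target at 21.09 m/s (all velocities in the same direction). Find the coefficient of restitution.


e = (v2_after - v1_after) / (v1_before - v2_before)
Numerator = 21.09 - 6.41 = 14.68
Denominator = 25.86 - 0 = 25.86
e = 14.68 / 25.86 = 0.5677

0.5677


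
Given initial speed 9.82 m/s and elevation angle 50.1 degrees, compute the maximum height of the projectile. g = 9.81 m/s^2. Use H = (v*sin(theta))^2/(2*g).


H = (v*sin(theta))^2 / (2*g)
vy = v*sin(theta) = 9.82 * sin(50.1 deg) = 7.5336 m/s
H = vy^2 / (2*g) = 56.7546 / (2*9.81)
H = 56.7546 / 19.62 = 2.8927 m

2.8927 m


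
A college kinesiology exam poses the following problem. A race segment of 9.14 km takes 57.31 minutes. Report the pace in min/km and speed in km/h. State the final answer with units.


Pace = time / distance = 57.31 min / 9.14 km = 6.2702 min/km
Speed = distance / time_in_hours = 9.14 / 0.9552 hr
Speed = 9.569 km/h

6.2702 min/km, 9.569 km/h


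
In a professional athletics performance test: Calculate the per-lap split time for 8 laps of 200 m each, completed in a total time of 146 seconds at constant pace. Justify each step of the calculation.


Split time = total_time / n_laps = 146 / 8
Split time = 18.25 s per lap

18.25 s


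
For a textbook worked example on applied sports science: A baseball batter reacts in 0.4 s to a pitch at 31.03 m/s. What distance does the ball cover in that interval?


d = v * t
d = 31.03 * 0.4
d = 12.412 m

12.412 m


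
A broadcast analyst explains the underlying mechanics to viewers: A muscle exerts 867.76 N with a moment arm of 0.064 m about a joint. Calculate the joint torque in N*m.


tau = F * d
tau = 867.76 * 0.064
tau = 55.5366 N*m

55.5366 N*m


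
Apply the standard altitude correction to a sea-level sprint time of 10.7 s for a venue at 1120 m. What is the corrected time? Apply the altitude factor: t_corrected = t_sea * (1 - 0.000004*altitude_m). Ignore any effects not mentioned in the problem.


Correction factor = 1 - 0.000004 * 1120 = 0.99552
t_corrected = t_sea * factor = 10.7 * 0.99552
t_corrected = 10.6521 s

10.6521 s


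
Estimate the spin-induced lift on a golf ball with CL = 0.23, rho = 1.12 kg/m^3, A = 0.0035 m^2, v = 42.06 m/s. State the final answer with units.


FM = 0.5 * CL * rho * A * v^2
FM = 0.5 * 0.23 * 1.12 * 0.0035 * 42.06^2
v^2 = 1769.0436
FM = 0.5 * 0.23 * 1.12 * 0.0035 * 1769.0436 = 0.7975 N

0.7975 N


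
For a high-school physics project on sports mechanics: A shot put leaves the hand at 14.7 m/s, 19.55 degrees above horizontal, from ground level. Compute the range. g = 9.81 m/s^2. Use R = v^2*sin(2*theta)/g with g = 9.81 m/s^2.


R = v^2 * sin(2*theta) / g
Convert angle to radians: theta = 19.55 deg = 0.3412 rad
sin(2*theta) = sin(0.6824) = 0.6307
R = 14.7^2 * 0.6307 / 9.81
R = 216.09 * 0.6307 / 9.81 = 13.8922 m

13.8922 m


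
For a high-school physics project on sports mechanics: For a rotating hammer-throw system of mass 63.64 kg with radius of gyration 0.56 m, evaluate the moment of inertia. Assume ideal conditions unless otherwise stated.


I = m * k^2
I = 63.64 * 0.56^2
I = 63.64 * 0.3136 = 19.9575 kg*m^2

19.9575 kg*m^2


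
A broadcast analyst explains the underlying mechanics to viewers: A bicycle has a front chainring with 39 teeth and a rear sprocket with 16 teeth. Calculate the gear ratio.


GR = front_teeth / rear_teeth
GR = 39 / 16
GR = 2.4375

2.4375


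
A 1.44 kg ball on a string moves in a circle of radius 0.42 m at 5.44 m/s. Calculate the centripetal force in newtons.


Fc = m * v^2 / r
v^2 = 5.44^2 = 29.5936
Fc = 1.44 * 29.5936 / 0.42
Fc = 42.6148 / 0.42 = 101.4638 N

101.4638 N


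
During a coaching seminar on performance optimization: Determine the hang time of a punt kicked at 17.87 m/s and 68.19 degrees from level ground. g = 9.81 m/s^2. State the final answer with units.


T = 2*v*sin(theta)/g
sin(theta) = sin(68.19 deg) = 0.9284
T = 2*17.87*0.9284 / 9.81
T = 33.1818 / 9.81 = 3.3824 s

3.3824 s


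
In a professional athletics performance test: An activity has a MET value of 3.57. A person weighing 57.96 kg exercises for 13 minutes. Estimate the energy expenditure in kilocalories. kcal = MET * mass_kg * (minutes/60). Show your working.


kcal = MET * mass * time_hr
Convert time: 13 min = 0.2167 hr
kcal = 3.57 * 57.96 * 0.2167
kcal = 44.8321 kcal

44.8321 kcal


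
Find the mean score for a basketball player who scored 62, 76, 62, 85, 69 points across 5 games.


Average = sum / n
Sum = 354
Average = 354 / 5 = 70.8

70.8


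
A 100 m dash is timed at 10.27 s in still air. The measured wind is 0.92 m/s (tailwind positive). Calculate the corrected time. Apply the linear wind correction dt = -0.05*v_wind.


dt = -0.05 * v_wind = -0.05 * 0.92 = -0.046 s
t_corrected = t_still + dt = 10.27 + (-0.046)
t_corrected = 10.224 s

10.224 s


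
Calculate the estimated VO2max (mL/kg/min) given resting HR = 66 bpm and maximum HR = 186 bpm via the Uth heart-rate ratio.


VO2max = 15.3 * HRmax / HRrest
VO2max = 15.3 * 186 / 66
VO2max = 2845.8 / 66 = 43.1182 mL/kg/min

43.1182 mL/kg/min


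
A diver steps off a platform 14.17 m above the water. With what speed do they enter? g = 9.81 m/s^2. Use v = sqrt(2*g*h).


v = sqrt(2 * g * h)
v = sqrt(2 * 9.81 * 14.17)
v = sqrt(278.0154) = 16.6738 m/s

16.6738 m/s


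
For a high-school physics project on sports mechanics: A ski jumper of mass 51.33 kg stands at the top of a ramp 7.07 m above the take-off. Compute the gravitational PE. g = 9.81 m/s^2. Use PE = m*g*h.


PE = m * g * h
PE = 51.33 * 9.81 * 7.07
PE = 503.5473 * 7.07 = 3560.0794 J

3560.0794 J


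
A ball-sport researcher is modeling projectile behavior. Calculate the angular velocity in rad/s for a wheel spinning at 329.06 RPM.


omega = RPM * 2 * pi / 60
omega = 329.06 * 2 * 3.14159 / 60
omega = 2067.545 / 60 = 34.4591 rad/s

34.4591 rad/s


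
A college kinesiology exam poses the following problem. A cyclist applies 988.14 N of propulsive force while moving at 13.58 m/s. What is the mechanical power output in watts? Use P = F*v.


P = F * v
P = 988.14 * 13.58
P = 13418.9412 W

13418.9412 W


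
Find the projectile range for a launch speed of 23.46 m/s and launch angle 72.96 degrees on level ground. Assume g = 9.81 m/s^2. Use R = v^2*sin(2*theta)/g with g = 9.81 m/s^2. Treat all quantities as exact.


R = v^2 * sin(2*theta) / g
Convert angle to radians: theta = 72.96 deg = 1.2734 rad
sin(2*theta) = sin(2.5468) = 0.5603
R = 23.46^2 * 0.5603 / 9.81
R = 550.3716 * 0.5603 / 9.81 = 31.4374 m

31.4374 m


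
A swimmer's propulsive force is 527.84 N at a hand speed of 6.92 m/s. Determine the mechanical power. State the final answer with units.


P = F * v
P = 527.84 * 6.92
P = 3652.6528 W

3652.6528 W


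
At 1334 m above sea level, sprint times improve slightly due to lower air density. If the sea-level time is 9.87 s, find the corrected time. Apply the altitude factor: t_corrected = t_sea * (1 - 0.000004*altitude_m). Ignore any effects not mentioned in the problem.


Correction factor = 1 - 0.000004 * 1334 = 0.994664
t_corrected = t_sea * factor = 9.87 * 0.994664
t_corrected = 9.8173 s

9.8173 s


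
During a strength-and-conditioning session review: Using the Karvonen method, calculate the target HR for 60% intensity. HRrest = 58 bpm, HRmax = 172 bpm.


Target = HRrest + pct*(HRmax - HRrest)
Heart rate reserve = HRmax - HRrest = 172 - 58 = 114 bpm
Fraction = 60% = 0.6
Target = 58 + 0.6 * 114
Target = 58 + 68.4 = 126.4 bpm

126.4 bpm


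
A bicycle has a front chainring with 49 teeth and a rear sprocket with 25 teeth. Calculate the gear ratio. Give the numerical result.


GR = front_teeth / rear_teeth
GR = 49 / 25
GR = 1.96

1.96


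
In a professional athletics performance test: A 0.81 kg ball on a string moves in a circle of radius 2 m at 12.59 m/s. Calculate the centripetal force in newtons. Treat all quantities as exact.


Fc = m * v^2 / r
v^2 = 12.59^2 = 158.5081
Fc = 0.81 * 158.5081 / 2
Fc = 128.3916 / 2 = 64.1958 N

64.1958 N


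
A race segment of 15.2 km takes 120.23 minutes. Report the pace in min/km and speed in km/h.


Pace = time / distance = 120.23 min / 15.2 km = 7.9099 min/km
Speed = distance / time_in_hours = 15.2 / 2.0038 hr
Speed = 7.5855 km/h

7.9099 min/km, 7.5855 km/h


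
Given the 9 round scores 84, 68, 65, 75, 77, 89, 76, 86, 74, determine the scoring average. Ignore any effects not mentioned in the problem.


Average = sum / n
Sum = 694
Average = 694 / 9 = 77.1111

77.1111


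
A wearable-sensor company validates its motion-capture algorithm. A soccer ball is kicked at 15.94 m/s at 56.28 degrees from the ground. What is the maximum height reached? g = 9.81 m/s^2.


H = (v*sin(theta))^2 / (2*g)
vy = v*sin(theta) = 15.94 * sin(56.28 deg) = 13.2583 m/s
H = vy^2 / (2*g) = 175.7815 / (2*9.81)
H = 175.7815 / 19.62 = 8.9593 m

8.9593 m


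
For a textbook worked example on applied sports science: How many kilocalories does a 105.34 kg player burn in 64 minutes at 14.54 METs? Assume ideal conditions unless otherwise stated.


kcal = MET * mass * time_hr
Convert time: 64 min = 1.0667 hr
kcal = 14.54 * 105.34 * 1.0667
kcal = 1633.7532 kcal

1633.7532 kcal


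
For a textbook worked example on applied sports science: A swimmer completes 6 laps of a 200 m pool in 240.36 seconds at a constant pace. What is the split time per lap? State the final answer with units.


Split time = total_time / n_laps = 240.36 / 6
Split time = 40.06 s per lap

40.06 s


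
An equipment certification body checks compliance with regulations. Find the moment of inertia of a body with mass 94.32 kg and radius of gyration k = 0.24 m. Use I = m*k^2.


I = m * k^2
I = 94.32 * 0.24^2
I = 94.32 * 0.0576 = 5.4328 kg*m^2

5.4328 kg*m^2


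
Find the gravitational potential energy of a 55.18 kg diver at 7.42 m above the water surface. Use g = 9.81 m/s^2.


PE = m * g * h
PE = 55.18 * 9.81 * 7.42
PE = 541.3158 * 7.42 = 4016.5632 J

4016.5632 J


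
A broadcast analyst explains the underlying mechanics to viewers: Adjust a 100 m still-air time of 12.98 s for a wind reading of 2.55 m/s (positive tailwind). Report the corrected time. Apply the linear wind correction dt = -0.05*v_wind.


dt = -0.05 * v_wind = -0.05 * 2.55 = -0.1275 s
t_corrected = t_still + dt = 12.98 + (-0.1275)
t_corrected = 12.8525 s

12.8525 s


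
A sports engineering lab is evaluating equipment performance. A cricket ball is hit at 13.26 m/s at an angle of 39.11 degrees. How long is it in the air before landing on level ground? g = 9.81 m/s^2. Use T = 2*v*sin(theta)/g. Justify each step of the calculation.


T = 2*v*sin(theta)/g
sin(theta) = sin(39.11 deg) = 0.6308
T = 2*13.26*0.6308 / 9.81
T = 16.7291 / 9.81 = 1.7053 s

1.7053 s


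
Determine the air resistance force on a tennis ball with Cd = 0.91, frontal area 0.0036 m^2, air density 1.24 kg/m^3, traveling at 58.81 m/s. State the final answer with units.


Fd = 0.5 * Cd * rho * A * v^2
Fd = 0.5 * 0.91 * 1.24 * 0.0036 * 58.81^2
v^2 = 3458.6161
Fd = 0.5 * 0.91 * 1.24 * 0.0036 * 3458.6161 = 7.0249 N

7.0249 N


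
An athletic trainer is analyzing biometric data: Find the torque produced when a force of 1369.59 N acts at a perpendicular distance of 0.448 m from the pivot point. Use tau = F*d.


tau = F * d
tau = 1369.59 * 0.448
tau = 613.5763 N*m

613.5763 N*m


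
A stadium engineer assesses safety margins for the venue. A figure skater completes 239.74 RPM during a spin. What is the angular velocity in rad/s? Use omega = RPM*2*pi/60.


omega = RPM * 2 * pi / 60
omega = 239.74 * 2 * 3.14159 / 60
omega = 1506.3308 / 60 = 25.1055 rad/s

25.1055 rad/s


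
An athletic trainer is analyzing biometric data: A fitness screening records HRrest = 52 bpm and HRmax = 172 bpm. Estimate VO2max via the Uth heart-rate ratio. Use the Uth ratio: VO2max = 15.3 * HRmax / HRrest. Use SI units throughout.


VO2max = 15.3 * HRmax / HRrest
VO2max = 15.3 * 172 / 52
VO2max = 2631.6 / 52 = 50.6077 mL/kg/min

50.6077 mL/kg/min


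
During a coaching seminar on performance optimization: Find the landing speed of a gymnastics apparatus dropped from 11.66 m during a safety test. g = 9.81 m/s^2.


v = sqrt(2 * g * h)
v = sqrt(2 * 9.81 * 11.66)
v = sqrt(228.7692) = 15.1251 m/s

15.1251 m/s


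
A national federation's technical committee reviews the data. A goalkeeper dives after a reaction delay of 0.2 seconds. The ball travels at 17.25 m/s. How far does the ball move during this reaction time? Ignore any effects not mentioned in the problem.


d = v * t
d = 17.25 * 0.2
d = 3.45 m

3.45 m


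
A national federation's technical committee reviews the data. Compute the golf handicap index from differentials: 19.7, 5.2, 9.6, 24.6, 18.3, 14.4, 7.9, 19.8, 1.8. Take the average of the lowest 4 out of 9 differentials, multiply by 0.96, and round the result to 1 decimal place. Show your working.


All differentials: 19.7, 5.2, 9.6, 24.6, 18.3, 14.4, 7.9, 19.8, 1.8
Sorted: 1.8, 5.2, 7.9, 9.6, 14.4, 18.3, 19.7, 19.8, 24.6
Best 4: 1.8, 5.2, 7.9, 9.6
Average of best = 24.5 / 4 = 6.125
Raw index = 6.125 * 0.96 = 5.88
Handicap index = round(5.88, 1) = 5.9

5.9


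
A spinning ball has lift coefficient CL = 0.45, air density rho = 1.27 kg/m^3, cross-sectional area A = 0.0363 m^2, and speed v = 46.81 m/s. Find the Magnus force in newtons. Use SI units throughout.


FM = 0.5 * CL * rho * A * v^2
FM = 0.5 * 0.45 * 1.27 * 0.0363 * 46.81^2
v^2 = 2191.1761
FM = 0.5 * 0.45 * 1.27 * 0.0363 * 2191.1761 = 22.7285 N

22.7285 N


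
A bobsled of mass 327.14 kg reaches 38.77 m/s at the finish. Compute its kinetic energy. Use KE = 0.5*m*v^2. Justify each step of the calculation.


KE = 0.5 * m * v^2
KE = 0.5 * 327.14 * 38.77^2
KE = 0.5 * 327.14 * 1503.1129 = 245864.1771 J

245864.1771 J


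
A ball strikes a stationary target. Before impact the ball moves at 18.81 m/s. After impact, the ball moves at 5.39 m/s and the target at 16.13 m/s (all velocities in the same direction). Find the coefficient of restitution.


e = (v2_after - v1_after) / (v1_before - v2_before)
Numerator = 16.13 - 5.39 = 10.74
Denominator = 18.81 - 0 = 18.81
e = 10.74 / 18.81 = 0.571

0.571


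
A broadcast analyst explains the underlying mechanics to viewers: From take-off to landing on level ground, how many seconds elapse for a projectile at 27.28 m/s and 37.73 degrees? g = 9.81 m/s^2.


T = 2*v*sin(theta)/g
sin(theta) = sin(37.73 deg) = 0.6119
T = 2*27.28*0.6119 / 9.81
T = 33.3875 / 9.81 = 3.4034 s

3.4034 s


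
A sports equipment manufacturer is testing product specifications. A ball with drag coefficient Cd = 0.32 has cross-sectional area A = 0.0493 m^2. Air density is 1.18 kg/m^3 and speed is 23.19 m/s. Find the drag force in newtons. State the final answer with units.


Fd = 0.5 * Cd * rho * A * v^2
Fd = 0.5 * 0.32 * 1.18 * 0.0493 * 23.19^2
v^2 = 537.7761
Fd = 0.5 * 0.32 * 1.18 * 0.0493 * 537.7761 = 5.0055 N

5.0055 N


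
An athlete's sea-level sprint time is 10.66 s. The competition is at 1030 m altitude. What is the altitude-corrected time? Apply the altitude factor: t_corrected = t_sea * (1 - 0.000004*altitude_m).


Correction factor = 1 - 0.000004 * 1030 = 0.99588
t_corrected = t_sea * factor = 10.66 * 0.99588
t_corrected = 10.6161 s

10.6161 s


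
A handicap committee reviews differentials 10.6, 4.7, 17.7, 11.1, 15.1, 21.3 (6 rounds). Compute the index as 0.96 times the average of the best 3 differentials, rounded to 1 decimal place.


All differentials: 10.6, 4.7, 17.7, 11.1, 15.1, 21.3
Sorted: 4.7, 10.6, 11.1, 15.1, 17.7, 21.3
Best 3: 4.7, 10.6, 11.1
Average of best = 26.4 / 3 = 8.8
Raw index = 8.8 * 0.96 = 8.448
Handicap index = round(8.448, 1) = 8.4

8.4


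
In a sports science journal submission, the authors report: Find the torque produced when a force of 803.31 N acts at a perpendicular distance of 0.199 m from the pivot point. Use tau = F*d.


tau = F * d
tau = 803.31 * 0.199
tau = 159.8587 N*m

159.8587 N*m


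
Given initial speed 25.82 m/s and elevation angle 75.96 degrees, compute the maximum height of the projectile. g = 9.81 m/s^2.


H = (v*sin(theta))^2 / (2*g)
vy = v*sin(theta) = 25.82 * sin(75.96 deg) = 25.0487 m/s
H = vy^2 / (2*g) = 627.4358 / (2*9.81)
H = 627.4358 / 19.62 = 31.9794 m

31.9794 m


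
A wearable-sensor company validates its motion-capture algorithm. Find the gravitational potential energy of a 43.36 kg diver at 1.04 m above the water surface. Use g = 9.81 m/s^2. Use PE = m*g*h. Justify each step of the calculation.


PE = m * g * h
PE = 43.36 * 9.81 * 1.04
PE = 425.3616 * 1.04 = 442.3761 J

442.3761 J


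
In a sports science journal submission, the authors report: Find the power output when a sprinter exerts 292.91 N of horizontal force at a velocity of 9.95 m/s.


P = F * v
P = 292.91 * 9.95
P = 2914.4545 W

2914.4545 W


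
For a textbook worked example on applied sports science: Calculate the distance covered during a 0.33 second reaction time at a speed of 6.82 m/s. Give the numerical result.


d = v * t
d = 6.82 * 0.33
d = 2.2506 m

2.2506 m


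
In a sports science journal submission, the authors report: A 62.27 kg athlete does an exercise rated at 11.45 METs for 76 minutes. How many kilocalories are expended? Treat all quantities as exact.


kcal = MET * mass * time_hr
Convert time: 76 min = 1.2667 hr
kcal = 11.45 * 62.27 * 1.2667
kcal = 903.1226 kcal

903.1226 kcal


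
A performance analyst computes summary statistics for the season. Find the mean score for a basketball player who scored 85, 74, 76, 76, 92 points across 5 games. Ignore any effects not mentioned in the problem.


Average = sum / n
Sum = 403
Average = 403 / 5 = 80.6

80.6


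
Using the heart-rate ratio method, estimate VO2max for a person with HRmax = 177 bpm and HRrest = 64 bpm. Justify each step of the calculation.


VO2max = 15.3 * HRmax / HRrest
VO2max = 15.3 * 177 / 64
VO2max = 2708.1 / 64 = 42.3141 mL/kg/min

42.3141 mL/kg/min


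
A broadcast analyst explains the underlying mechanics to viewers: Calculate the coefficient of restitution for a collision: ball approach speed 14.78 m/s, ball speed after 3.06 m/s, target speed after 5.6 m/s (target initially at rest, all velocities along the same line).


e = (v2_after - v1_after) / (v1_before - v2_before)
Numerator = 5.6 - 3.06 = 2.54
Denominator = 14.78 - 0 = 14.78
e = 2.54 / 14.78 = 0.1719

0.1719


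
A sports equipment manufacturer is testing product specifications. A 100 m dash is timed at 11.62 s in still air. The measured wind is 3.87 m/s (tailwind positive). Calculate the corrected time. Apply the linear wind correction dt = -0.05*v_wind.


dt = -0.05 * v_wind = -0.05 * 3.87 = -0.1935 s
t_corrected = t_still + dt = 11.62 + (-0.1935)
t_corrected = 11.4265 s

11.4265 s


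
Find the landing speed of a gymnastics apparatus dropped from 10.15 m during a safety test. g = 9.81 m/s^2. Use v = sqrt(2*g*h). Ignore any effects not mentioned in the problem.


v = sqrt(2 * g * h)
v = sqrt(2 * 9.81 * 10.15)
v = sqrt(199.143) = 14.1118 m/s

14.1118 m/s


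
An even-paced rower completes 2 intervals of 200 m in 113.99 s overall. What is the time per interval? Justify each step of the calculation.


Split time = total_time / n_laps = 113.99 / 2
Split time = 56.995 s per lap

56.995 s


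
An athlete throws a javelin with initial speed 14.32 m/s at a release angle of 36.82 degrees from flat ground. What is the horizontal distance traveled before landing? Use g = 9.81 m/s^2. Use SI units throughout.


R = v^2 * sin(2*theta) / g
Convert angle to radians: theta = 36.82 deg = 0.6426 rad
sin(2*theta) = sin(1.2853) = 0.9595
R = 14.32^2 * 0.9595 / 9.81
R = 205.0624 * 0.9595 / 9.81 = 20.057 m

20.057 m


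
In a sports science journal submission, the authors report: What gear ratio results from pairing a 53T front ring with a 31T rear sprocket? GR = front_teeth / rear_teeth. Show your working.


GR = front_teeth / rear_teeth
GR = 53 / 31
GR = 1.7097

1.7097


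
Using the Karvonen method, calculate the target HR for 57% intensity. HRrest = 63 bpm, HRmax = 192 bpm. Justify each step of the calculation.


Target = HRrest + pct*(HRmax - HRrest)
Heart rate reserve = HRmax - HRrest = 192 - 63 = 129 bpm
Fraction = 57% = 0.57
Target = 63 + 0.57 * 129
Target = 63 + 73.53 = 136.53 bpm

136.53 bpm


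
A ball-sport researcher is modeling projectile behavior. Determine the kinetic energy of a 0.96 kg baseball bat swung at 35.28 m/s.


KE = 0.5 * m * v^2
KE = 0.5 * 0.96 * 35.28^2
KE = 0.5 * 0.96 * 1244.6784 = 597.4456 J

597.4456 J


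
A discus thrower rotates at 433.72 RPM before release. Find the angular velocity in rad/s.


omega = RPM * 2 * pi / 60
omega = 433.72 * 2 * 3.14159 / 60
omega = 2725.1431 / 60 = 45.4191 rad/s

45.4191 rad/s


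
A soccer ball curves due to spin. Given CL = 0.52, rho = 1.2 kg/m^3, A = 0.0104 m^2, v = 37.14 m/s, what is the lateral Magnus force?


FM = 0.5 * CL * rho * A * v^2
FM = 0.5 * 0.52 * 1.2 * 0.0104 * 37.14^2
v^2 = 1379.3796
FM = 0.5 * 0.52 * 1.2 * 0.0104 * 1379.3796 = 4.4758 N

4.4758 N


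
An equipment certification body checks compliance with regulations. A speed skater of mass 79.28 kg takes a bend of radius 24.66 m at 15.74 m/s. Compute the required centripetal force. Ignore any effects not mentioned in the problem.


Fc = m * v^2 / r
v^2 = 15.74^2 = 247.7476
Fc = 79.28 * 247.7476 / 24.66
Fc = 19641.4297 / 24.66 = 796.4894 N

796.4894 N


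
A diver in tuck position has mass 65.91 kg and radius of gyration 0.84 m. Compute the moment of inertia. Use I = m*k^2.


I = m * k^2
I = 65.91 * 0.84^2
I = 65.91 * 0.7056 = 46.5061 kg*m^2

46.5061 kg*m^2


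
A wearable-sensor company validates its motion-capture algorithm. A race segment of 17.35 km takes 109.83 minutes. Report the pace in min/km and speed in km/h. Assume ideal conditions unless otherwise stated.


Pace = time / distance = 109.83 min / 17.35 km = 6.3303 min/km
Speed = distance / time_in_hours = 17.35 / 1.8305 hr
Speed = 9.4783 km/h

6.3303 min/km, 9.4783 km/h


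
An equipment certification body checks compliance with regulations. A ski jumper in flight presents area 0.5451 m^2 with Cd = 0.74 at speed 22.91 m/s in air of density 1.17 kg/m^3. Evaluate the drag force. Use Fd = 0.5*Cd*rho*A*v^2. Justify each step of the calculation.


Fd = 0.5 * Cd * rho * A * v^2
Fd = 0.5 * 0.74 * 1.17 * 0.5451 * 22.91^2
v^2 = 524.8681
Fd = 0.5 * 0.74 * 1.17 * 0.5451 * 524.8681 = 123.8551 N

123.8551 N
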